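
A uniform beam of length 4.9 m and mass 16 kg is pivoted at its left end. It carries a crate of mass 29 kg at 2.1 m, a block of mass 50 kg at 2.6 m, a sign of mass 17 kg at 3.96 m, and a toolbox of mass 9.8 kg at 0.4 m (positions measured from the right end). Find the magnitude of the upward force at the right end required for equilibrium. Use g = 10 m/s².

About the left end:
Beam weight: 16 × 10 = 160 N down at 2.45 m → arm 2.45 m, τ = 160 × 2.45 = 392 N·m clockwise.
Crate: 29 × 10 = 290 N down at 2.1 m → arm 2.8 m, τ = 290 × 2.8 = 812 N·m clockwise.
Block: 50 × 10 = 500 N down at 2.6 m → arm 2.3 m, τ = 500 × 2.3 = 1150 N·m clockwise.
Sign: 17 × 10 = 170 N down at 3.96 m → arm 0.94 m, τ = 170 × 0.94 = 159.8 N·m clockwise.
Toolbox: 9.8 × 10 = 98 N down at 0.4 m → arm 4.5 m, τ = 98 × 4.5 = 441 N·m clockwise.
Net moment of the loads = 2955 N·m clockwise.
The upward force F acts at the right end, arm 4.9 m, giving F × 4.9 counterclockwise.
For rotational equilibrium, F × 4.9 = 2955, so F = 2955 / 4.9 = 603 N.

F ≈ 603 N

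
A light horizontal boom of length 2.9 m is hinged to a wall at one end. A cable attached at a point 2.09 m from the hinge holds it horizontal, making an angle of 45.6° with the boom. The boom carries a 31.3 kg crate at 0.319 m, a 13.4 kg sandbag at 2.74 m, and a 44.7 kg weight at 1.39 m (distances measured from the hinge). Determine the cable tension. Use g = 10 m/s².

Choose the hinge as the axis so the unknown hinge reaction has zero arm there.
Crate: 31.3 × 10 = 313 N down at 0.319 m → arm 0.319 m, τ = 313 × 0.319 = 99.85 N·m clockwise.
Sandbag: 13.4 × 10 = 134 N down at 2.74 m → arm 2.74 m, τ = 134 × 2.74 = 367.2 N·m clockwise.
Weight: 44.7 × 10 = 447 N down at 1.39 m → arm 1.39 m, τ = 447 × 1.39 = 621.3 N·m clockwise.
Total clockwise load moment = 1088 N·m.
The cable tension T acts at 2.09 m; only its component perpendicular to the boom, T sinθ, produces torque. sin 45.6° = 0.7145.
For rotational equilibrium, T × 2.09 × 0.7145 = 1088, so T = 1088 / 1.493 = 729 N.

T ≈ 729 N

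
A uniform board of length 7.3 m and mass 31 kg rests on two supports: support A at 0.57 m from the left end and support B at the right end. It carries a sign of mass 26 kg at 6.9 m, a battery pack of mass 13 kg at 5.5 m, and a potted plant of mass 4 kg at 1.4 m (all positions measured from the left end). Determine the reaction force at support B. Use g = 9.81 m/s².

R_B ≈ 477 N

About support A:
Beam weight: 31 × 9.81 = 304.1 N down at 3.65 m → arm 3.08 m, τ = 304.1 × 3.08 = 936.6 N·m clockwise.
Sign: 26 × 9.81 = 255.1 N down at 6.9 m → arm 6.33 m, τ = 255.1 × 6.33 = 1615 N·m clockwise.
Battery pack: 13 × 9.81 = 127.5 N down at 5.5 m → arm 4.93 m, τ = 127.5 × 4.93 = 628.6 N·m clockwise.
Potted plant: 4 × 9.81 = 39.24 N down at 1.4 m → arm 0.83 m, τ = 39.24 × 0.83 = 32.57 N·m clockwise.
Net load moment about support A = 3213 N·m clockwise.
Reaction R at support B is upward at 7.3 m, arm 6.73 m → moment R × 6.73 counterclockwise.
Balancing moments: R × 6.73 = 3213, giving R = 477 N.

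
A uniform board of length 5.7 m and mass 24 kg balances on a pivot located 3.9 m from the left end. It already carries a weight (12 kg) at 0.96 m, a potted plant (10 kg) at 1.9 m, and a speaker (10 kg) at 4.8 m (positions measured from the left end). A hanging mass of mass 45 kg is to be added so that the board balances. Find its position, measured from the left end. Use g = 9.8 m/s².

x ≈ 5.49 m from the left end

Take moments about the pivot (at 3.9 m from the left end).
Beam weight: 24 × 9.8 = 235.2 N down at 2.85 m → arm 1.05 m, τ = 235.2 × 1.05 = 247 N·m counterclockwise.
Weight: 12 × 9.8 = 117.6 N down at 0.96 m → arm 2.94 m, τ = 117.6 × 2.94 = 345.7 N·m counterclockwise.
Potted plant: 10 × 9.8 = 98 N down at 1.9 m → arm 2 m, τ = 98 × 2 = 196 N·m counterclockwise.
Speaker: 10 × 9.8 = 98 N down at 4.8 m → arm 0.9 m, τ = 98 × 0.9 = 88.2 N·m clockwise.
Net moment of existing loads = 700.5 N·m counterclockwise.
The hanging mass weighs 45 × 9.8 = 441 N and must supply an equal clockwise moment, so its lever arm about the pivot is 700.5 / 441 = 1.59 m.
That puts it at 3.9 + 1.59 = 5.49 m from the left end.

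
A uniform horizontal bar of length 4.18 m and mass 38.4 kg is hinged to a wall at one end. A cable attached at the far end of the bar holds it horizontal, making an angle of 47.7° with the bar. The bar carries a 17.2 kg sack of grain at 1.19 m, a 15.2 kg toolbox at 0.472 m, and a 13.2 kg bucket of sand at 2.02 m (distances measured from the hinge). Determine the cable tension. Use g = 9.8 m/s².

T ≈ 427 N

Sum moments about the hinge (the unknown hinge reaction has zero arm there).
Beam weight: 38.4 × 9.8 = 376.3 N down at 2.09 m → arm 2.09 m, τ = 376.3 × 2.09 = 786.5 N·m clockwise.
Sack of grain: 17.2 × 9.8 = 168.6 N down at 1.19 m → arm 1.19 m, τ = 168.6 × 1.19 = 200.6 N·m clockwise.
Toolbox: 15.2 × 9.8 = 149 N down at 0.472 m → arm 0.472 m, τ = 149 × 0.472 = 70.33 N·m clockwise.
Bucket of sand: 13.2 × 9.8 = 129.4 N down at 2.02 m → arm 2.02 m, τ = 129.4 × 2.02 = 261.4 N·m clockwise.
Total clockwise load moment = 1319 N·m.
The cable tension T acts at 4.18 m; only its component perpendicular to the bar, T sinθ, produces torque. sin 47.7° = 0.7396.
Balancing moments: T × 4.18 × 0.7396 = 1319, giving T = 1319 / 3.092 = 427 N.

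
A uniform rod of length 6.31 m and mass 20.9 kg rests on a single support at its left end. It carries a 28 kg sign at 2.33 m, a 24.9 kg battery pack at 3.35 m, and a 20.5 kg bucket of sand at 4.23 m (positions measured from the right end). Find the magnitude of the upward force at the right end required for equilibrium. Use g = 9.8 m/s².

F ≈ 456 N

About the left end:
Beam weight: 20.9 × 9.8 = 204.8 N down at 3.155 m → arm 3.155 m, τ = 204.8 × 3.155 = 646.1 N·m clockwise.
Sign: 28 × 9.8 = 274.4 N down at 2.33 m → arm 3.98 m, τ = 274.4 × 3.98 = 1092 N·m clockwise.
Battery pack: 24.9 × 9.8 = 244 N down at 3.35 m → arm 2.96 m, τ = 244 × 2.96 = 722.2 N·m clockwise.
Bucket of sand: 20.5 × 9.8 = 200.9 N down at 4.23 m → arm 2.08 m, τ = 200.9 × 2.08 = 417.9 N·m clockwise.
Net moment of the loads = 2878 N·m clockwise.
The upward force F acts at the right end, arm 6.31 m, giving F × 6.31 counterclockwise.
Balancing moments: F × 6.31 = 2878, giving F = 2878 / 6.31 = 456 N.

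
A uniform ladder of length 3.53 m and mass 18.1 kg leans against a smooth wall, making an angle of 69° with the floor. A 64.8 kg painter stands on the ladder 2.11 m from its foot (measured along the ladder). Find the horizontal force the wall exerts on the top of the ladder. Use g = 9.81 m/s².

N_wall ≈ 180 N

About the foot of the ladder:
Ladder weight 18.1×9.81 = 177.6 N acts at 1.765 m along the ladder; its horizontal arm is 1.765·cos69° = 0.6325 m → τ = 112.3 N·m clockwise.
Painter: 64.8×9.81 = 635.7 N at 2.11 m → arm 0.7562 m → τ = 480.7 N·m clockwise.
Wall normal N acts horizontally at the top; its moment arm is the height L sinθ = 3.53·sin69° = 3.296 m, counterclockwise.
Στ = 0 ⇒ N × 3.296 = 593 ⇒ N = 180 N.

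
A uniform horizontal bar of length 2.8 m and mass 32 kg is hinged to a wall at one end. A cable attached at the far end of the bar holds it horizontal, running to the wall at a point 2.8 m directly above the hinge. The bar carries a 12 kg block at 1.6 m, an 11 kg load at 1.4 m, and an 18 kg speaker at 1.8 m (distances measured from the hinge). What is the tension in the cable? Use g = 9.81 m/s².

T ≈ 554 N

About the hinge:
Beam weight: 32 × 9.81 = 313.9 N down at 1.4 m → arm 1.4 m, τ = 313.9 × 1.4 = 439.5 N·m clockwise.
Block: 12 × 9.81 = 117.7 N down at 1.6 m → arm 1.6 m, τ = 117.7 × 1.6 = 188.3 N·m clockwise.
Load: 11 × 9.81 = 107.9 N down at 1.4 m → arm 1.4 m, τ = 107.9 × 1.4 = 151.1 N·m clockwise.
Speaker: 18 × 9.81 = 176.6 N down at 1.8 m → arm 1.8 m, τ = 176.6 × 1.8 = 317.9 N·m clockwise.
Total clockwise load moment = 1097 N·m.
The cable tension T acts at 2.8 m; only its component perpendicular to the bar, T sinθ, produces torque. sinθ = h/√(h²+d²) = 2.8/√(2.8²+2.8²) = 0.7071.
Balancing moments: T × 2.8 × 0.7071 = 1097, giving T = 1097 / 1.98 = 554 N.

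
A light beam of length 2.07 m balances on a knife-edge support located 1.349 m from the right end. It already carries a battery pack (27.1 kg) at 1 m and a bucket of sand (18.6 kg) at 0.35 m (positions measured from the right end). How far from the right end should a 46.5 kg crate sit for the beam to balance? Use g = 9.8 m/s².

Taking torques about the knife-edge support (at 1.349 m from the right end):
Battery pack: 27.1 × 9.8 = 265.6 N down at 1 m → arm 0.349 m, τ = 265.6 × 0.349 = 92.69 N·m clockwise.
Bucket of sand: 18.6 × 9.8 = 182.3 N down at 0.35 m → arm 0.999 m, τ = 182.3 × 0.999 = 182.1 N·m clockwise.
Net moment of existing loads = 274.8 N·m clockwise.
The crate weighs 46.5 × 9.8 = 455.7 N and must supply an equal counterclockwise moment, so its lever arm about the knife-edge support is 274.8 / 455.7 = 0.603 m.
That puts it at 1.349 + 0.603 = 1.95 m from the right end.

x ≈ 1.95 m from the right end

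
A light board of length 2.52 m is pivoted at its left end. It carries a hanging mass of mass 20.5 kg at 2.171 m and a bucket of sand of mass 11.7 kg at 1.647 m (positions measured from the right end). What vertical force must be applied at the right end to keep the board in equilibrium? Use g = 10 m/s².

Sum moments about the left end (the unknown pivot reaction has zero arm there).
Hanging mass: 20.5 × 10 = 205 N down at 2.171 m → arm 0.349 m, τ = 205 × 0.349 = 71.55 N·m clockwise.
Bucket of sand: 11.7 × 10 = 117 N down at 1.647 m → arm 0.873 m, τ = 117 × 0.873 = 102.1 N·m clockwise.
Net moment of the loads = 173.6 N·m clockwise.
The upward force F acts at the right end, arm 2.52 m, giving F × 2.52 counterclockwise.
For rotational equilibrium, F × 2.52 = 173.6, so F = 173.6 / 2.52 = 68.9 N.

F ≈ 68.9 N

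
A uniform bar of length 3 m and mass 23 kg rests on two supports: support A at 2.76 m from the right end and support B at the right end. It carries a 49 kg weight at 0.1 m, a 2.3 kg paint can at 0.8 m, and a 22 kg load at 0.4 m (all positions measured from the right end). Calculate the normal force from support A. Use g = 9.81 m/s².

Sum moments about support B (its reaction then has zero moment arm).
Beam weight: 23 × 9.81 = 225.6 N down at 1.5 m → arm 1.5 m, τ = 225.6 × 1.5 = 338.4 N·m counterclockwise.
Weight: 49 × 9.81 = 480.7 N down at 0.1 m → arm 0.1 m, τ = 480.7 × 0.1 = 48.07 N·m counterclockwise.
Paint can: 2.3 × 9.81 = 22.56 N down at 0.8 m → arm 0.8 m, τ = 22.56 × 0.8 = 18.05 N·m counterclockwise.
Load: 22 × 9.81 = 215.8 N down at 0.4 m → arm 0.4 m, τ = 215.8 × 0.4 = 86.32 N·m counterclockwise.
Net load moment about support B = 490.8 N·m counterclockwise.
Reaction R at support A is upward at 2.76 m, arm 2.76 m → moment R × 2.76 clockwise.
For rotational equilibrium, R × 2.76 = 490.8, so R = 178 N.

R_A ≈ 178 N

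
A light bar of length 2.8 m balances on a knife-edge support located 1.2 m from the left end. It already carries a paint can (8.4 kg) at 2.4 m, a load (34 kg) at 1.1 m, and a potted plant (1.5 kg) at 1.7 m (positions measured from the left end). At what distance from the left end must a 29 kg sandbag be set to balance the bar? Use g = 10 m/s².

x ≈ 0.944 m from the left end

Choose the knife-edge support (at 1.2 m from the left end) as the axis so the support reaction has zero arm there.
Paint can: 8.4 × 10 = 84 N down at 2.4 m → arm 1.2 m, τ = 84 × 1.2 = 100.8 N·m clockwise.
Load: 34 × 10 = 340 N down at 1.1 m → arm 0.1 m, τ = 340 × 0.1 = 34 N·m counterclockwise.
Potted plant: 1.5 × 10 = 15 N down at 1.7 m → arm 0.5 m, τ = 15 × 0.5 = 7.5 N·m clockwise.
Net moment of existing loads = 74.3 N·m clockwise.
The sandbag weighs 29 × 10 = 290 N and must supply an equal counterclockwise moment, so its lever arm about the knife-edge support is 74.3 / 290 = 0.256 m.
That puts it at 1.2 − 0.256 = 0.944 m from the left end.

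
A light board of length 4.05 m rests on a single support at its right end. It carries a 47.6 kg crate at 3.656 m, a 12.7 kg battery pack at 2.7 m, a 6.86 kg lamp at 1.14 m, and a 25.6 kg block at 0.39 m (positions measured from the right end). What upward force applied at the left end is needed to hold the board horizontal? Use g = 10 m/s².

F ≈ 558 N

Take moments about the right end.
Crate: 47.6 × 10 = 476 N down at 3.656 m → arm 3.656 m, τ = 476 × 3.656 = 1740 N·m counterclockwise.
Battery pack: 12.7 × 10 = 127 N down at 2.7 m → arm 2.7 m, τ = 127 × 2.7 = 342.9 N·m counterclockwise.
Lamp: 6.86 × 10 = 68.6 N down at 1.14 m → arm 1.14 m, τ = 68.6 × 1.14 = 78.2 N·m counterclockwise.
Block: 25.6 × 10 = 256 N down at 0.39 m → arm 0.39 m, τ = 256 × 0.39 = 99.84 N·m counterclockwise.
Net moment of the loads = 2261 N·m counterclockwise.
The upward force F acts at the left end, arm 4.05 m, giving F × 4.05 clockwise.
Balancing moments: F × 4.05 = 2261, giving F = 2261 / 4.05 = 558 N.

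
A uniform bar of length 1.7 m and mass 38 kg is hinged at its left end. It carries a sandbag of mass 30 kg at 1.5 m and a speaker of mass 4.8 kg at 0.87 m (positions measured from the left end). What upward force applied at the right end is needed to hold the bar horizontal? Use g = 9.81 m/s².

F ≈ 470 N

About the left end:
Beam weight: 38 × 9.81 = 372.8 N down at 0.85 m → arm 0.85 m, τ = 372.8 × 0.85 = 316.9 N·m clockwise.
Sandbag: 30 × 9.81 = 294.3 N down at 1.5 m → arm 1.5 m, τ = 294.3 × 1.5 = 441.5 N·m clockwise.
Speaker: 4.8 × 9.81 = 47.09 N down at 0.87 m → arm 0.87 m, τ = 47.09 × 0.87 = 40.97 N·m clockwise.
Net moment of the loads = 799.4 N·m clockwise.
The upward force F acts at the right end, arm 1.7 m, giving F × 1.7 counterclockwise.
Setting net torque to zero: F × 1.7 = 799.4 → F = 799.4 / 1.7 = 470 N.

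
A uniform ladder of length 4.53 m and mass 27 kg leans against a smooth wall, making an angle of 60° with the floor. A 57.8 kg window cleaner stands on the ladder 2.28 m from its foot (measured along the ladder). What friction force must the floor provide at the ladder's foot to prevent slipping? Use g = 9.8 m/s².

Sum moments about the foot of the ladder (the floor normal and friction both act there and drop out).
Ladder weight 27×9.8 = 264.6 N acts at 2.265 m along the ladder; its horizontal arm is 2.265·cos60° = 1.133 m → τ = 299.8 N·m clockwise.
Window cleaner: 57.8×9.8 = 566.4 N at 2.28 m → arm 1.14 m → τ = 645.7 N·m clockwise.
Wall normal N acts horizontally at the top; its moment arm is the height L sinθ = 4.53·sin60° = 3.923 m, counterclockwise.
Στ = 0 ⇒ N × 3.923 = 945.5 ⇒ N = 241 N.
ΣFx = 0: friction at the foot balances the wall's push, so f = N_wall = 241 N.

f ≈ 241 N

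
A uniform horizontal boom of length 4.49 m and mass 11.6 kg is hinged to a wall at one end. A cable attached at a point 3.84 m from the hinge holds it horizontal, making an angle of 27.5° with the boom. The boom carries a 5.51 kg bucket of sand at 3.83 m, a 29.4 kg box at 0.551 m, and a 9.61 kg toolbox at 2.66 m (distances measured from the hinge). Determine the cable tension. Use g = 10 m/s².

T ≈ 501 N

Take moments about the hinge.
Beam weight: 11.6 × 10 = 116 N down at 2.245 m → arm 2.245 m, τ = 116 × 2.245 = 260.4 N·m clockwise.
Bucket of sand: 5.51 × 10 = 55.1 N down at 3.83 m → arm 3.83 m, τ = 55.1 × 3.83 = 211 N·m clockwise.
Box: 29.4 × 10 = 294 N down at 0.551 m → arm 0.551 m, τ = 294 × 0.551 = 162 N·m clockwise.
Toolbox: 9.61 × 10 = 96.1 N down at 2.66 m → arm 2.66 m, τ = 96.1 × 2.66 = 255.6 N·m clockwise.
Total clockwise load moment = 889 N·m.
The cable tension T acts at 3.84 m; only its component perpendicular to the boom, T sinθ, produces torque. sin 27.5° = 0.4617.
Balancing moments: T × 3.84 × 0.4617 = 889, giving T = 889 / 1.773 = 501 N.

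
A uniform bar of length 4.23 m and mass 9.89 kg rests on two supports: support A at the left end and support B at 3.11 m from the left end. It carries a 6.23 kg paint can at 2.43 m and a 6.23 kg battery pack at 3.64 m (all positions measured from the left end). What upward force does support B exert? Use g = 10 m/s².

R_B ≈ 189 N

Sum moments about support A (its reaction then has zero moment arm).
Beam weight: 9.89 × 10 = 98.9 N down at 2.115 m → arm 2.115 m, τ = 98.9 × 2.115 = 209.2 N·m clockwise.
Paint can: 6.23 × 10 = 62.3 N down at 2.43 m → arm 2.43 m, τ = 62.3 × 2.43 = 151.4 N·m clockwise.
Battery pack: 6.23 × 10 = 62.3 N down at 3.64 m → arm 3.64 m, τ = 62.3 × 3.64 = 226.8 N·m clockwise.
Net load moment about support A = 587.4 N·m clockwise.
Reaction R at support B is upward at 3.11 m, arm 3.11 m → moment R × 3.11 counterclockwise.
Setting net torque to zero: R × 3.11 = 587.4 → R = 189 N.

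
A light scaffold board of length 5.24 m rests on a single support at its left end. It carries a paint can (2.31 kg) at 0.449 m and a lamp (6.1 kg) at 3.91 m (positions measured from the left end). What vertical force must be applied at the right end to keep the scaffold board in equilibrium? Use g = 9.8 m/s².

Sum moments about the left end (the unknown pivot reaction has zero arm there).
Paint can: 2.31 × 9.8 = 22.64 N down at 0.449 m → arm 0.449 m, τ = 22.64 × 0.449 = 10.17 N·m clockwise.
Lamp: 6.1 × 9.8 = 59.78 N down at 3.91 m → arm 3.91 m, τ = 59.78 × 3.91 = 233.7 N·m clockwise.
Net moment of the loads = 243.9 N·m clockwise.
The upward force F acts at the right end, arm 5.24 m, giving F × 5.24 counterclockwise.
Setting net torque to zero: F × 5.24 = 243.9 → F = 243.9 / 5.24 = 46.5 N.

F ≈ 46.5 N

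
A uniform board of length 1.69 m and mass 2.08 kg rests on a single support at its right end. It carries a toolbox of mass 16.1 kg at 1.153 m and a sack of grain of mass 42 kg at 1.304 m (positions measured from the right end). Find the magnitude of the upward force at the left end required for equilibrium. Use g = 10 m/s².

Taking torques about the right end:
Beam weight: 2.08 × 10 = 20.8 N down at 0.845 m → arm 0.845 m, τ = 20.8 × 0.845 = 17.58 N·m counterclockwise.
Toolbox: 16.1 × 10 = 161 N down at 1.153 m → arm 1.153 m, τ = 161 × 1.153 = 185.6 N·m counterclockwise.
Sack of grain: 42 × 10 = 420 N down at 1.304 m → arm 1.304 m, τ = 420 × 1.304 = 547.7 N·m counterclockwise.
Net moment of the loads = 750.9 N·m counterclockwise.
The upward force F acts at the left end, arm 1.69 m, giving F × 1.69 clockwise.
Setting net torque to zero: F × 1.69 = 750.9 → F = 750.9 / 1.69 = 444 N.

F ≈ 444 N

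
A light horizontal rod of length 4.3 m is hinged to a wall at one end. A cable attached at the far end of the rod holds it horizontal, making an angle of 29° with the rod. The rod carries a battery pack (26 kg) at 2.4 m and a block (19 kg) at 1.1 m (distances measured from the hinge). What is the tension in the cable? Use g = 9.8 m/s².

Take moments about the hinge.
Battery pack: 26 × 9.8 = 254.8 N down at 2.4 m → arm 2.4 m, τ = 254.8 × 2.4 = 611.5 N·m clockwise.
Block: 19 × 9.8 = 186.2 N down at 1.1 m → arm 1.1 m, τ = 186.2 × 1.1 = 204.8 N·m clockwise.
Total clockwise load moment = 816.3 N·m.
The cable tension T acts at 4.3 m; only its component perpendicular to the rod, T sinθ, produces torque. sin 29° = 0.4848.
Στ = 0 ⇒ T × 4.3 × 0.4848 = 816.3 ⇒ T = 816.3 / 2.085 = 392 N.

T ≈ 392 N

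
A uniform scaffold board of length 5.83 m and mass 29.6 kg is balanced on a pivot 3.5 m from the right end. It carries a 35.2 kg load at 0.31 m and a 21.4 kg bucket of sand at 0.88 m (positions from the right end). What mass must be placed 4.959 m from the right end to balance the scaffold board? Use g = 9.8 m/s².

Sum moments about the pivot (at 3.5 m from the right end) (the support reaction has zero arm there).
Beam weight: 29.6 × 9.8 = 290.1 N down at 2.915 m → arm 0.585 m, τ = 290.1 × 0.585 = 169.7 N·m clockwise.
Load: 35.2 × 9.8 = 345 N down at 0.31 m → arm 3.19 m, τ = 345 × 3.19 = 1101 N·m clockwise.
Bucket of sand: 21.4 × 9.8 = 209.7 N down at 0.88 m → arm 2.62 m, τ = 209.7 × 2.62 = 549.4 N·m clockwise.
Net moment of known loads = 1820 N·m clockwise.
An unknown mass m at 4.959 m has arm 1.459 m; its moment is m·g·1.459 counterclockwise.
Στ = 0 ⇒ m × 9.8 × 1.459 = 1820 ⇒ m = 1820 / (9.8 × 1.459) = 127 kg.

m ≈ 127 kg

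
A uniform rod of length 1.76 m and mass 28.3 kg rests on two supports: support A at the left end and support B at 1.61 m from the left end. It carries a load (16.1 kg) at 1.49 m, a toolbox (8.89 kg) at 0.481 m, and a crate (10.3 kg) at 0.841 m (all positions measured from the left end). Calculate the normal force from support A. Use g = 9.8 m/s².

R_A ≈ 247 N

Taking torques about support B:
Beam weight: 28.3 × 9.8 = 277.3 N down at 0.88 m → arm 0.73 m, τ = 277.3 × 0.73 = 202.4 N·m counterclockwise.
Load: 16.1 × 9.8 = 157.8 N down at 1.49 m → arm 0.12 m, τ = 157.8 × 0.12 = 18.94 N·m counterclockwise.
Toolbox: 8.89 × 9.8 = 87.12 N down at 0.481 m → arm 1.129 m, τ = 87.12 × 1.129 = 98.36 N·m counterclockwise.
Crate: 10.3 × 9.8 = 100.9 N down at 0.841 m → arm 0.769 m, τ = 100.9 × 0.769 = 77.59 N·m counterclockwise.
Net load moment about support B = 397.3 N·m counterclockwise.
Reaction R at support A is upward at 0 m, arm 1.61 m → moment R × 1.61 clockwise.
For rotational equilibrium, R × 1.61 = 397.3, so R = 247 N.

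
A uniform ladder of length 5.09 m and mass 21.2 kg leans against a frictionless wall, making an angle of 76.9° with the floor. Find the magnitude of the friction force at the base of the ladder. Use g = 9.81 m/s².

Taking torques about the foot of the ladder:
Ladder weight 21.2×9.81 = 208 N acts at 2.545 m along the ladder; its horizontal arm is 2.545·cos76.9° = 0.5768 m → τ = 120 N·m clockwise.
Wall normal N acts horizontally at the top; its moment arm is the height L sinθ = 5.09·sin76.9° = 4.958 m, counterclockwise.
Balancing moments: N × 4.958 = 120, giving N = 24.2 N.
ΣFx = 0: friction at the foot balances the wall's push, so f = N_wall = 24.2 N.

f ≈ 24.2 N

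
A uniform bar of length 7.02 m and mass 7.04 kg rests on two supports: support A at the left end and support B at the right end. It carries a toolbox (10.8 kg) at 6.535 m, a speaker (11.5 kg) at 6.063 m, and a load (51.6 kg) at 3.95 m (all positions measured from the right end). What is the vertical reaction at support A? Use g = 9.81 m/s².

R_A ≈ 515 N

Taking torques about support B:
Beam weight: 7.04 × 9.81 = 69.06 N down at 3.51 m → arm 3.51 m, τ = 69.06 × 3.51 = 242.4 N·m counterclockwise.
Toolbox: 10.8 × 9.81 = 105.9 N down at 6.535 m → arm 6.535 m, τ = 105.9 × 6.535 = 692.1 N·m counterclockwise.
Speaker: 11.5 × 9.81 = 112.8 N down at 6.063 m → arm 6.063 m, τ = 112.8 × 6.063 = 683.9 N·m counterclockwise.
Load: 51.6 × 9.81 = 506.2 N down at 3.95 m → arm 3.95 m, τ = 506.2 × 3.95 = 1999 N·m counterclockwise.
Net load moment about support B = 3617 N·m counterclockwise.
Reaction R at support A is upward at 7.02 m, arm 7.02 m → moment R × 7.02 clockwise.
Setting net torque to zero: R × 7.02 = 3617 → R = 515 N.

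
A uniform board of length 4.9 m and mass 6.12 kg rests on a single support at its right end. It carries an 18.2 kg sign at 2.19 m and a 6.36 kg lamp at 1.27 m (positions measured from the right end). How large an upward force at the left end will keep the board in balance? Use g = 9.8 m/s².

F ≈ 126 N

Choose the right end as the axis so the unknown pivot reaction has zero arm there.
Beam weight: 6.12 × 9.8 = 59.98 N down at 2.45 m → arm 2.45 m, τ = 59.98 × 2.45 = 147 N·m counterclockwise.
Sign: 18.2 × 9.8 = 178.4 N down at 2.19 m → arm 2.19 m, τ = 178.4 × 2.19 = 390.7 N·m counterclockwise.
Lamp: 6.36 × 9.8 = 62.33 N down at 1.27 m → arm 1.27 m, τ = 62.33 × 1.27 = 79.16 N·m counterclockwise.
Net moment of the loads = 616.9 N·m counterclockwise.
The upward force F acts at the left end, arm 4.9 m, giving F × 4.9 clockwise.
Setting net torque to zero: F × 4.9 = 616.9 → F = 616.9 / 4.9 = 126 N.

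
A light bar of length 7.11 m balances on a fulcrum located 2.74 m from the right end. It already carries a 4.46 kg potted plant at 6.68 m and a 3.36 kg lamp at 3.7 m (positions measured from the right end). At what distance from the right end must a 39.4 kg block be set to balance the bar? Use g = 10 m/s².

x ≈ 2.21 m from the right end

Taking torques about the fulcrum (at 2.74 m from the right end):
Potted plant: 4.46 × 10 = 44.6 N down at 6.68 m → arm 3.94 m, τ = 44.6 × 3.94 = 175.7 N·m counterclockwise.
Lamp: 3.36 × 10 = 33.6 N down at 3.7 m → arm 0.96 m, τ = 33.6 × 0.96 = 32.26 N·m counterclockwise.
Net moment of existing loads = 208 N·m counterclockwise.
The block weighs 39.4 × 10 = 394 N and must supply an equal clockwise moment, so its lever arm about the fulcrum is 208 / 394 = 0.528 m.
That puts it at 2.74 − 0.528 = 2.21 m from the right end.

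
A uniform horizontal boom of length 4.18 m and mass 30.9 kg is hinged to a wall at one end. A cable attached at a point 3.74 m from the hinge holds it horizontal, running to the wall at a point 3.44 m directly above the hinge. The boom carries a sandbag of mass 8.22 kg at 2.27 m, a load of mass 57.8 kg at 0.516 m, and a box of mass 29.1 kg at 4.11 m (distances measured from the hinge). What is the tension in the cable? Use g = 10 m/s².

T ≈ 919 N

Choose the hinge as the axis so the unknown hinge reaction has zero arm there.
Beam weight: 30.9 × 10 = 309 N down at 2.09 m → arm 2.09 m, τ = 309 × 2.09 = 645.8 N·m clockwise.
Sandbag: 8.22 × 10 = 82.2 N down at 2.27 m → arm 2.27 m, τ = 82.2 × 2.27 = 186.6 N·m clockwise.
Load: 57.8 × 10 = 578 N down at 0.516 m → arm 0.516 m, τ = 578 × 0.516 = 298.2 N·m clockwise.
Box: 29.1 × 10 = 291 N down at 4.11 m → arm 4.11 m, τ = 291 × 4.11 = 1196 N·m clockwise.
Total clockwise load moment = 2327 N·m.
The cable tension T acts at 3.74 m; only its component perpendicular to the boom, T sinθ, produces torque. sinθ = h/√(h²+d²) = 3.44/√(3.44²+3.74²) = 0.677.
Setting net torque to zero: T × 3.74 × 0.677 = 2327 → T = 2327 / 2.532 = 919 N.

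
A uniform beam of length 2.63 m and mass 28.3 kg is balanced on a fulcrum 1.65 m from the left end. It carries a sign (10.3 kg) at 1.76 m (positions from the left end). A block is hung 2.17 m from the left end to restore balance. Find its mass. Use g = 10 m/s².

Sum moments about the fulcrum (at 1.65 m from the left end) (the support reaction has zero arm there).
Beam weight: 28.3 × 10 = 283 N down at 1.315 m → arm 0.335 m, τ = 283 × 0.335 = 94.81 N·m counterclockwise.
Sign: 10.3 × 10 = 103 N down at 1.76 m → arm 0.11 m, τ = 103 × 0.11 = 11.33 N·m clockwise.
Net moment of known loads = 83.48 N·m counterclockwise.
An unknown mass m at 2.17 m has arm 0.52 m; its moment is m·g·0.52 clockwise.
For rotational equilibrium, m × 10 × 0.52 = 83.48, so m = 83.48 / (10 × 0.52) = 16.1 kg.

m ≈ 16.1 kg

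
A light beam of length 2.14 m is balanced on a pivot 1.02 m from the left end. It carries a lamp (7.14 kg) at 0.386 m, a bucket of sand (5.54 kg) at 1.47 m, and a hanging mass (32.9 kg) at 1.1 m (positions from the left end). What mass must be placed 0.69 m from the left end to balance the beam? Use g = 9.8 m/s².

m ≈ 1.81 kg

Choose the pivot (at 1.02 m from the left end) as the axis so the support reaction has zero arm there.
Lamp: 7.14 × 9.8 = 69.97 N down at 0.386 m → arm 0.634 m, τ = 69.97 × 0.634 = 44.36 N·m counterclockwise.
Bucket of sand: 5.54 × 9.8 = 54.29 N down at 1.47 m → arm 0.45 m, τ = 54.29 × 0.45 = 24.43 N·m clockwise.
Hanging mass: 32.9 × 9.8 = 322.4 N down at 1.1 m → arm 0.08 m, τ = 322.4 × 0.08 = 25.79 N·m clockwise.
Net moment of known loads = 5.86 N·m clockwise.
An unknown mass m at 0.69 m has arm 0.33 m; its moment is m·g·0.33 counterclockwise.
Setting net torque to zero: m × 9.8 × 0.33 = 5.86 → m = 5.86 / (9.8 × 0.33) = 1.81 kg.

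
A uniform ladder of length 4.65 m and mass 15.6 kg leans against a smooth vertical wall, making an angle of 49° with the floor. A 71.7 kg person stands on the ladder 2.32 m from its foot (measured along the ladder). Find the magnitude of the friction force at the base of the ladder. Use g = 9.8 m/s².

f ≈ 371 N

About the foot of the ladder:
Ladder weight 15.6×9.8 = 152.9 N acts at 2.325 m along the ladder; its horizontal arm is 2.325·cos49° = 1.525 m → τ = 233.2 N·m clockwise.
Person: 71.7×9.8 = 702.7 N at 2.32 m → arm 1.522 m → τ = 1070 N·m clockwise.
Wall normal N acts horizontally at the top; its moment arm is the height L sinθ = 4.65·sin49° = 3.509 m, counterclockwise.
Balancing moments: N × 3.509 = 1303, giving N = 371 N.
ΣFx = 0: friction at the foot balances the wall's push, so f = N_wall = 371 N.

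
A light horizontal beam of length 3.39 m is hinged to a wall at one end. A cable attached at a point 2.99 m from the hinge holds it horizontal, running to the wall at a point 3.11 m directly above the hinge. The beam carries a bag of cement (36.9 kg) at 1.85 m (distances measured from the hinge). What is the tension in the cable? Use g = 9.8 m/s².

Take moments about the hinge.
Bag of cement: 36.9 × 9.8 = 361.6 N down at 1.85 m → arm 1.85 m, τ = 361.6 × 1.85 = 669 N·m clockwise.
Total clockwise load moment = 669 N·m.
The cable tension T acts at 2.99 m; only its component perpendicular to the beam, T sinθ, produces torque. sinθ = h/√(h²+d²) = 3.11/√(3.11²+2.99²) = 0.7209.
Στ = 0 ⇒ T × 2.99 × 0.7209 = 669 ⇒ T = 669 / 2.155 = 310 N.

T ≈ 310 N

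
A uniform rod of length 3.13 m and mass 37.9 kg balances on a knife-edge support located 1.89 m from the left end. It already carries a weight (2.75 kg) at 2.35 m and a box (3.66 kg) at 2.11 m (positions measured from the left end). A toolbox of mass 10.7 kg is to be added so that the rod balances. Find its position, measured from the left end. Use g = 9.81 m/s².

x ≈ 2.85 m from the left end

About the knife-edge support (at 1.89 m from the left end):
Beam weight: 37.9 × 9.81 = 371.8 N down at 1.565 m → arm 0.325 m, τ = 371.8 × 0.325 = 120.8 N·m counterclockwise.
Weight: 2.75 × 9.81 = 26.98 N down at 2.35 m → arm 0.46 m, τ = 26.98 × 0.46 = 12.41 N·m clockwise.
Box: 3.66 × 9.81 = 35.9 N down at 2.11 m → arm 0.22 m, τ = 35.9 × 0.22 = 7.898 N·m clockwise.
Net moment of existing loads = 100.5 N·m counterclockwise.
The toolbox weighs 10.7 × 9.81 = 105 N and must supply an equal clockwise moment, so its lever arm about the knife-edge support is 100.5 / 105 = 0.957 m.
That puts it at 1.89 + 0.957 = 2.85 m from the left end.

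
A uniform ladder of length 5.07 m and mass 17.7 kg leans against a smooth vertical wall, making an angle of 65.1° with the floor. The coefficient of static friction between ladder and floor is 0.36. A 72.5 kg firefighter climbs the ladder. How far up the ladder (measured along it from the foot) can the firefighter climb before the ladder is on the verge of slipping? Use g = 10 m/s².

d ≈ 4.27 m

Take moments about the foot of the ladder.
Ladder weight 17.7×10 = 177 N acts at 2.535 m along the ladder; its horizontal arm is 2.535·cos65.1° = 1.067 m → τ = 188.9 N·m clockwise.
Firefighter weight 72.5×10 = 725 N at distance d → arm d·cos65.1° → τ = 725·d·0.421 clockwise.
Wall normal N at the top has arm L sinθ = 4.599 m counterclockwise, so Στ = 0 gives N·4.599 = 188.9 + 305.2·d.
ΣFy = 0 ⇒ N_floor = 902 N, so the maximum friction is μ_s·N_floor = 0.36×902 = 324.7 N. ΣFx = 0 ⇒ N_wall = f, so at the slipping point N = 324.7 N.
Substituting: 324.7×4.599 = 188.9 + 305.2·d ⇒ d = (1493 − 188.9) / 305.2 = 4.27 m.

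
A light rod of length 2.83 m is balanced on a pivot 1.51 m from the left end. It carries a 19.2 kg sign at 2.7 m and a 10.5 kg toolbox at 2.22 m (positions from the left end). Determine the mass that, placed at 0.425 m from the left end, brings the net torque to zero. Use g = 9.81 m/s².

Sum moments about the pivot (at 1.51 m from the left end) (the support reaction has zero arm there).
Sign: 19.2 × 9.81 = 188.4 N down at 2.7 m → arm 1.19 m, τ = 188.4 × 1.19 = 224.2 N·m clockwise.
Toolbox: 10.5 × 9.81 = 103 N down at 2.22 m → arm 0.71 m, τ = 103 × 0.71 = 73.13 N·m clockwise.
Net moment of known loads = 297.3 N·m clockwise.
An unknown mass m at 0.425 m has arm 1.085 m; its moment is m·g·1.085 counterclockwise.
Στ = 0 ⇒ m × 9.81 × 1.085 = 297.3 ⇒ m = 297.3 / (9.81 × 1.085) = 27.9 kg.

m ≈ 27.9 kg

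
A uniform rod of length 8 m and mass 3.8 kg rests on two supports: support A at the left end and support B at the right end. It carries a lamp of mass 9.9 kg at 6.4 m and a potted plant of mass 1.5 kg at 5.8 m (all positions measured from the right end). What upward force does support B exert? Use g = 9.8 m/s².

R_B ≈ 42.1 N

About support A:
Beam weight: 3.8 × 9.8 = 37.24 N down at 4 m → arm 4 m, τ = 37.24 × 4 = 149 N·m clockwise.
Lamp: 9.9 × 9.8 = 97.02 N down at 6.4 m → arm 1.6 m, τ = 97.02 × 1.6 = 155.2 N·m clockwise.
Potted plant: 1.5 × 9.8 = 14.7 N down at 5.8 m → arm 2.2 m, τ = 14.7 × 2.2 = 32.34 N·m clockwise.
Net load moment about support A = 336.5 N·m clockwise.
Reaction R at support B is upward at 0 m, arm 8 m → moment R × 8 counterclockwise.
For rotational equilibrium, R × 8 = 336.5, so R = 42.1 N.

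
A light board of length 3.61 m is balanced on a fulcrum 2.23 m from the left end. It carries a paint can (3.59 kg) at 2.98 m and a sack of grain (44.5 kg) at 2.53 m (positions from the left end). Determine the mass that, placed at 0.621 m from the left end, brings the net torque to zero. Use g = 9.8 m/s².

Choose the fulcrum (at 2.23 m from the left end) as the axis so the support reaction has zero arm there.
Paint can: 3.59 × 9.8 = 35.18 N down at 2.98 m → arm 0.75 m, τ = 35.18 × 0.75 = 26.38 N·m clockwise.
Sack of grain: 44.5 × 9.8 = 436.1 N down at 2.53 m → arm 0.3 m, τ = 436.1 × 0.3 = 130.8 N·m clockwise.
Net moment of known loads = 157.2 N·m clockwise.
An unknown mass m at 0.621 m has arm 1.609 m; its moment is m·g·1.609 counterclockwise.
Balancing moments: m × 9.8 × 1.609 = 157.2, giving m = 157.2 / (9.8 × 1.609) = 9.97 kg.

m ≈ 9.97 kg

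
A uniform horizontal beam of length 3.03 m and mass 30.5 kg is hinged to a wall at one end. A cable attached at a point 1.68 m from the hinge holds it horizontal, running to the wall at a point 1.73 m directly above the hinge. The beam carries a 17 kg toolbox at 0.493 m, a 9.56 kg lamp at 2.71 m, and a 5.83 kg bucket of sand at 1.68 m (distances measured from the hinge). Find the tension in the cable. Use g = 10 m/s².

Choose the hinge as the axis so the unknown hinge reaction has zero arm there.
Beam weight: 30.5 × 10 = 305 N down at 1.515 m → arm 1.515 m, τ = 305 × 1.515 = 462.1 N·m clockwise.
Toolbox: 17 × 10 = 170 N down at 0.493 m → arm 0.493 m, τ = 170 × 0.493 = 83.81 N·m clockwise.
Lamp: 9.56 × 10 = 95.6 N down at 2.71 m → arm 2.71 m, τ = 95.6 × 2.71 = 259.1 N·m clockwise.
Bucket of sand: 5.83 × 10 = 58.3 N down at 1.68 m → arm 1.68 m, τ = 58.3 × 1.68 = 97.94 N·m clockwise.
Total clockwise load moment = 903 N·m.
The cable tension T acts at 1.68 m; only its component perpendicular to the beam, T sinθ, produces torque. sinθ = h/√(h²+d²) = 1.73/√(1.73²+1.68²) = 0.7174.
Setting net torque to zero: T × 1.68 × 0.7174 = 903 → T = 903 / 1.205 = 749 N.

T ≈ 749 N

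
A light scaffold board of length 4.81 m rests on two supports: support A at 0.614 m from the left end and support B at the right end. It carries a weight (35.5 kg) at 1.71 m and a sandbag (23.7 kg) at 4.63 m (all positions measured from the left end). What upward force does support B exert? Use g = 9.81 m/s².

About support A:
Weight: 35.5 × 9.81 = 348.3 N down at 1.71 m → arm 1.096 m, τ = 348.3 × 1.096 = 381.7 N·m clockwise.
Sandbag: 23.7 × 9.81 = 232.5 N down at 4.63 m → arm 4.016 m, τ = 232.5 × 4.016 = 933.7 N·m clockwise.
Net load moment about support A = 1315 N·m clockwise.
Reaction R at support B is upward at 4.81 m, arm 4.196 m → moment R × 4.196 counterclockwise.
Στ = 0 ⇒ R × 4.196 = 1315 ⇒ R = 313 N.

R_B ≈ 313 N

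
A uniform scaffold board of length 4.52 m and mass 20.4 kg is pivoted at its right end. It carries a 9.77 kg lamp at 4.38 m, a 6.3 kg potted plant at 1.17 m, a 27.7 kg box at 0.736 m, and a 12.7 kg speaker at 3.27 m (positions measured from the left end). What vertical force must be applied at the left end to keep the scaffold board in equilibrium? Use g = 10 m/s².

Sum moments about the right end (the unknown pivot reaction has zero arm there).
Beam weight: 20.4 × 10 = 204 N down at 2.26 m → arm 2.26 m, τ = 204 × 2.26 = 461 N·m counterclockwise.
Lamp: 9.77 × 10 = 97.7 N down at 4.38 m → arm 0.14 m, τ = 97.7 × 0.14 = 13.68 N·m counterclockwise.
Potted plant: 6.3 × 10 = 63 N down at 1.17 m → arm 3.35 m, τ = 63 × 3.35 = 211.1 N·m counterclockwise.
Box: 27.7 × 10 = 277 N down at 0.736 m → arm 3.784 m, τ = 277 × 3.784 = 1048 N·m counterclockwise.
Speaker: 12.7 × 10 = 127 N down at 3.27 m → arm 1.25 m, τ = 127 × 1.25 = 158.8 N·m counterclockwise.
Net moment of the loads = 1893 N·m counterclockwise.
The upward force F acts at the left end, arm 4.52 m, giving F × 4.52 clockwise.
Setting net torque to zero: F × 4.52 = 1893 → F = 1893 / 4.52 = 419 N.

F ≈ 419 N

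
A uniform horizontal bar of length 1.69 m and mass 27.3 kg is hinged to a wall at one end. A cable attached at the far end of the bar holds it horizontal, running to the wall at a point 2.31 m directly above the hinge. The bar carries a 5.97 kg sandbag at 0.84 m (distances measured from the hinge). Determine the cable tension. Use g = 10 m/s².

T ≈ 206 N

Taking torques about the hinge:
Beam weight: 27.3 × 10 = 273 N down at 0.845 m → arm 0.845 m, τ = 273 × 0.845 = 230.7 N·m clockwise.
Sandbag: 5.97 × 10 = 59.7 N down at 0.84 m → arm 0.84 m, τ = 59.7 × 0.84 = 50.15 N·m clockwise.
Total clockwise load moment = 280.8 N·m.
The cable tension T acts at 1.69 m; only its component perpendicular to the bar, T sinθ, produces torque. sinθ = h/√(h²+d²) = 2.31/√(2.31²+1.69²) = 0.8071.
For rotational equilibrium, T × 1.69 × 0.8071 = 280.8, so T = 280.8 / 1.364 = 206 N.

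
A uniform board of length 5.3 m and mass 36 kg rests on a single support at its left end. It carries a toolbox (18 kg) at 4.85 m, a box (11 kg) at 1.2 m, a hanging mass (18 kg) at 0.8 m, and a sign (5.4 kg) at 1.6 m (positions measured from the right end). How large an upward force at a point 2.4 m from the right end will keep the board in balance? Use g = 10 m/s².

Take moments about the left end.
Beam weight: 36 × 10 = 360 N down at 2.65 m → arm 2.65 m, τ = 360 × 2.65 = 954 N·m clockwise.
Toolbox: 18 × 10 = 180 N down at 4.85 m → arm 0.45 m, τ = 180 × 0.45 = 81 N·m clockwise.
Box: 11 × 10 = 110 N down at 1.2 m → arm 4.1 m, τ = 110 × 4.1 = 451 N·m clockwise.
Hanging mass: 18 × 10 = 180 N down at 0.8 m → arm 4.5 m, τ = 180 × 4.5 = 810 N·m clockwise.
Sign: 5.4 × 10 = 54 N down at 1.6 m → arm 3.7 m, τ = 54 × 3.7 = 199.8 N·m clockwise.
Net moment of the loads = 2496 N·m clockwise.
The upward force F acts at a point 2.4 m from the right end, arm 2.9 m, giving F × 2.9 counterclockwise.
Balancing moments: F × 2.9 = 2496, giving F = 2496 / 2.9 = 861 N.

F ≈ 861 N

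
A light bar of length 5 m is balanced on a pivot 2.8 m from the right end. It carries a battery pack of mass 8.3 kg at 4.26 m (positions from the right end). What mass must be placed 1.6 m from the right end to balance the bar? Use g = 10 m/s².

m ≈ 10.1 kg

About the pivot (at 2.8 m from the right end):
Battery pack: 8.3 × 10 = 83 N down at 4.26 m → arm 1.46 m, τ = 83 × 1.46 = 121.2 N·m counterclockwise.
Net moment of known loads = 121.2 N·m counterclockwise.
An unknown mass m at 1.6 m has arm 1.2 m; its moment is m·g·1.2 clockwise.
Στ = 0 ⇒ m × 10 × 1.2 = 121.2 ⇒ m = 121.2 / (10 × 1.2) = 10.1 kg.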